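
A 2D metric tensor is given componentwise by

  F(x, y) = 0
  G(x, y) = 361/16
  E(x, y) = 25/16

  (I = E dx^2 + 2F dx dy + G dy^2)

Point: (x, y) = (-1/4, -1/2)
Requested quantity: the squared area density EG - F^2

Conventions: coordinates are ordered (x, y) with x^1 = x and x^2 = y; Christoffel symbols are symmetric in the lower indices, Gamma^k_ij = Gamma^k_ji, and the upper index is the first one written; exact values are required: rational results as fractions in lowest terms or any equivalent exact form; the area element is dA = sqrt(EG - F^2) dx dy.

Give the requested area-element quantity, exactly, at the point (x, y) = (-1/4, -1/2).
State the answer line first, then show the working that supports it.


Answer: EG - F^2 = 9025/256

E = 25/16, F = 0, G = 361/16; EG - F^2 = 9025/256


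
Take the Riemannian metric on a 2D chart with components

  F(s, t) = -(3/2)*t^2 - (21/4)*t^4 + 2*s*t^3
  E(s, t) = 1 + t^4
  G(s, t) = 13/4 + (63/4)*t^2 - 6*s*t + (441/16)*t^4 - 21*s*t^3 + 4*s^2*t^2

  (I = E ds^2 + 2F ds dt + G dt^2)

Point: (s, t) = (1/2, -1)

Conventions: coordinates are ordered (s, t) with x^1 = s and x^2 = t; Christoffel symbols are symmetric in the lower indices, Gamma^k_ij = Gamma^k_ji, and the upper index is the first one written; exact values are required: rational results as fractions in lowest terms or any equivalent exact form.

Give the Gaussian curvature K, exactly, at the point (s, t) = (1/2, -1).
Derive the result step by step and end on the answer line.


E = 2, F = -31/4, G = 977/16, EG - F^2 = 993/16 at the point
E_s = 0, E_t = -4, F_s = -2, F_t = 27, G_s = 31, G_t = -713/4
E_tt = 12, F_st = 6, G_ss = 8
Evaluate Brioschi's two determinant matrices M1, M2 and divide by (EG - F^2)^2.
M1 = [[-E_tt/2 + F_st - G_ss/2, E_s/2, F_s - E_t/2], [F_t - G_s/2, E, F], [G_t/2, F, G]] = [[-4, 0, 0], [23/2, 2, -31/4], [-713/8, -31/4, 977/16]]; det M1 = -993/4
M2 = [[0, E_t/2, G_s/2], [E_t/2, E, F], [G_s/2, F, G]] = [[0, -2, 31/2], [-2, 2, -31/4], [31/2, -31/4, 977/16]]; det M2 = -977/4
det M1 - det M2 = -4; K = -4 / (993/16)^2 = -1024/986049

Answer: K = -1024/986049


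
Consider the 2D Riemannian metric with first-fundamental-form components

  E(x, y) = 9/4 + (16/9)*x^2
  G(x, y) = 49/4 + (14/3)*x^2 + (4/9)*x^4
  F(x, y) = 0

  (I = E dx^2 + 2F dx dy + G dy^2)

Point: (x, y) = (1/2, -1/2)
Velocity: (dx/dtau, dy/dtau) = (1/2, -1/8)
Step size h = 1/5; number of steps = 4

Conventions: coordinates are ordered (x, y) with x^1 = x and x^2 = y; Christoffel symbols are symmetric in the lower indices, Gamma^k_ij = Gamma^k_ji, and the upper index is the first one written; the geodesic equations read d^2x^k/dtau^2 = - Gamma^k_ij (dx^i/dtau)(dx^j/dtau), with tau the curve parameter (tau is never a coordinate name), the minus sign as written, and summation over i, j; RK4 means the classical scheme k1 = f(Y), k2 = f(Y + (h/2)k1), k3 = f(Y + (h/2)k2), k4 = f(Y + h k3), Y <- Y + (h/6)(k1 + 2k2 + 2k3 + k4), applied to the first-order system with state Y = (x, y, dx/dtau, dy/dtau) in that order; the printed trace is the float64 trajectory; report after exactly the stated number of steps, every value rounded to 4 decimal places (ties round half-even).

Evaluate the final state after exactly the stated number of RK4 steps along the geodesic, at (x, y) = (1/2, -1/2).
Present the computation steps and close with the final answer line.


f(Y) = (dx/dtau, dy/dtau, -Gamma^x_ij Y'^i Y'^j, -Gamma^y_ij Y'^i Y'^j) with the Gammas evaluated at the stage position; h = 0.200000; intermediate values shown to 6 dp
step 0: x = 0.5000, y = -0.5000, dx/dtau = 0.5000, dy/dtau = -0.1250
step 1:
  k1: at (x, y) = (0.500000, -0.500000), (dx/dtau, dy/dtau) = (0.500000, -0.125000); Gamma_xxx = 0.329897, Gamma_xxy = 0.000000, Gamma_xyy = -0.907216, Gamma_yxx = 0.000000, Gamma_yxy = 0.181818, Gamma_yyy = 0.000000; k1 = (0.500000, -0.125000, -0.068299, 0.022727)
  k2: at (x, y) = (0.550000, -0.512500), (dx/dtau, dy/dtau) = (0.493170, -0.122727); Gamma_xxx = 0.350737, Gamma_xxy = 0.000000, Gamma_xyy = -0.973735, Gamma_yxx = 0.000000, Gamma_yxy = 0.198109, Gamma_yyy = 0.000000; k2 = (0.493170, -0.122727, -0.070639, 0.023981)
  k3: at (x, y) = (0.549317, -0.512273), (dx/dtau, dy/dtau) = (0.492936, -0.122602); Gamma_xxx = 0.350470, Gamma_xxy = 0.000000, Gamma_xyy = -0.972860, Gamma_yxx = 0.000000, Gamma_yxy = 0.197890, Gamma_yyy = 0.000000; k3 = (0.492936, -0.122602, -0.070536, 0.023919)
  k4: at (x, y) = (0.598587, -0.524520), (dx/dtau, dy/dtau) = (0.485893, -0.120216); Gamma_xxx = 0.368604, Gamma_xxy = 0.000000, Gamma_xyy = -1.033621, Gamma_yxx = 0.000000, Gamma_yxy = 0.213465, Gamma_yyy = 0.000000; k4 = (0.485893, -0.120216, -0.072086, 0.024938)
  Y <- Y + (h/6)(k1 + 2k2 + 2k3 + k4): x = 0.5986, y = -0.5245, dx/dtau = 0.4859, dy/dtau = -0.1202
step 2:
  k1: at (x, y) = (0.598604, -0.524529), (dx/dtau, dy/dtau) = (0.485909, -0.120218); Gamma_xxx = 0.368609, Gamma_xxy = 0.000000, Gamma_xyy = -1.033641, Gamma_yxx = 0.000000, Gamma_yxy = 0.213470, Gamma_yyy = 0.000000; k1 = (0.485909, -0.120218, -0.072093, 0.024940)
  k2: at (x, y) = (0.647194, -0.536551), (dx/dtau, dy/dtau) = (0.478700, -0.117724); Gamma_xxx = 0.384209, Gamma_xxy = 0.000000, Gamma_xyy = -1.089013, Gamma_yxx = 0.000000, Gamma_yxy = 0.228333, Gamma_yyy = 0.000000; k2 = (0.478700, -0.117724, -0.072950, 0.025735)
  k3: at (x, y) = (0.646473, -0.536302), (dx/dtau, dy/dtau) = (0.478614, -0.117644); Gamma_xxx = 0.383994, Gamma_xxy = 0.000000, Gamma_xyy = -1.088224, Gamma_yxx = 0.000000, Gamma_yxy = 0.228116, Gamma_yyy = 0.000000; k3 = (0.478614, -0.117644, -0.072901, 0.025689)
  k4: at (x, y) = (0.694326, -0.548058), (dx/dtau, dy/dtau) = (0.471329, -0.115080); Gamma_xxx = 0.397277, Gamma_xxy = 0.000000, Gamma_xyy = -1.138613, Gamma_yxx = 0.000000, Gamma_yxy = 0.242259, Gamma_yyy = 0.000000; k4 = (0.471329, -0.115080, -0.073176, 0.026281)
  Y <- Y + (h/6)(k1 + 2k2 + 2k3 + k4): x = 0.6943, y = -0.5481, dx/dtau = 0.4713, dy/dtau = -0.1151
step 3:
  k1: at (x, y) = (0.694332, -0.548064), (dx/dtau, dy/dtau) = (0.471343, -0.115082); Gamma_xxx = 0.397278, Gamma_xxy = 0.000000, Gamma_xyy = -1.138619, Gamma_yxx = 0.000000, Gamma_yxy = 0.242261, Gamma_yyy = 0.000000; k1 = (0.471343, -0.115082, -0.073181, 0.026282)
  k2: at (x, y) = (0.741467, -0.559572), (dx/dtau, dy/dtau) = (0.464025, -0.112454); Gamma_xxx = 0.408432, Gamma_xxy = 0.000000, Gamma_xyy = -1.184407, Gamma_yxx = 0.000000, Gamma_yxy = 0.255688, Gamma_yyy = 0.000000; k2 = (0.464025, -0.112454, -0.072965, 0.026684)
  k3: at (x, y) = (0.740735, -0.559309), (dx/dtau, dy/dtau) = (0.464047, -0.112414); Gamma_xxx = 0.408273, Gamma_xxy = 0.000000, Gamma_xyy = -1.183724, Gamma_yxx = 0.000000, Gamma_yxy = 0.255484, Gamma_yyy = 0.000000; k3 = (0.464047, -0.112414, -0.072959, 0.026655)
  k4: at (x, y) = (0.787142, -0.570546), (dx/dtau, dy/dtau) = (0.456751, -0.109751); Gamma_xxx = 0.417534, Gamma_xxy = 0.000000, Gamma_xyy = -1.225376, Gamma_yxx = 0.000000, Gamma_yxy = 0.268210, Gamma_yyy = 0.000000; k4 = (0.456751, -0.109751, -0.072347, 0.026890)
  Y <- Y + (h/6)(k1 + 2k2 + 2k3 + k4): x = 0.7871, y = -0.5705, dx/dtau = 0.4568, dy/dtau = -0.1098
step 4:
  k1: at (x, y) = (0.787140, -0.570549), (dx/dtau, dy/dtau) = (0.456764, -0.109754); Gamma_xxx = 0.417533, Gamma_xxy = 0.000000, Gamma_xyy = -1.225375, Gamma_yxx = 0.000000, Gamma_yxy = 0.268210, Gamma_yyy = 0.000000; k1 = (0.456764, -0.109754, -0.072351, 0.026892)
  k2: at (x, y) = (0.832817, -0.581525), (dx/dtau, dy/dtau) = (0.449529, -0.107065); Gamma_xxx = 0.425078, Gamma_xxy = 0.000000, Gamma_xyy = -1.263244, Gamma_yxx = 0.000000, Gamma_yxy = 0.280241, Gamma_yyy = 0.000000; k2 = (0.449529, -0.107065, -0.071418, 0.026975)
  k3: at (x, y) = (0.832093, -0.581256), (dx/dtau, dy/dtau) = (0.449622, -0.107056); Gamma_xxx = 0.424970, Gamma_xxy = 0.000000, Gamma_xyy = -1.262667, Gamma_yxx = 0.000000, Gamma_yxy = 0.280054, Gamma_yyy = 0.000000; k3 = (0.449622, -0.107056, -0.071440, 0.026961)
  k4: at (x, y) = (0.877065, -0.591961), (dx/dtau, dy/dtau) = (0.442476, -0.104362); Gamma_xxx = 0.431018, Gamma_xxy = 0.000000, Gamma_xyy = -1.297201, Gamma_yxx = 0.000000, Gamma_yxy = 0.291420, Gamma_yyy = 0.000000; k4 = (0.442476, -0.104362, -0.070259, 0.026914)
  Y <- Y + (h/6)(k1 + 2k2 + 2k3 + k4): x = 0.8771, y = -0.5920, dx/dtau = 0.4425, dy/dtau = -0.1044

Answer: x = 0.8771, y = -0.5920, dx/dtau = 0.4425, dy/dtau = -0.1044


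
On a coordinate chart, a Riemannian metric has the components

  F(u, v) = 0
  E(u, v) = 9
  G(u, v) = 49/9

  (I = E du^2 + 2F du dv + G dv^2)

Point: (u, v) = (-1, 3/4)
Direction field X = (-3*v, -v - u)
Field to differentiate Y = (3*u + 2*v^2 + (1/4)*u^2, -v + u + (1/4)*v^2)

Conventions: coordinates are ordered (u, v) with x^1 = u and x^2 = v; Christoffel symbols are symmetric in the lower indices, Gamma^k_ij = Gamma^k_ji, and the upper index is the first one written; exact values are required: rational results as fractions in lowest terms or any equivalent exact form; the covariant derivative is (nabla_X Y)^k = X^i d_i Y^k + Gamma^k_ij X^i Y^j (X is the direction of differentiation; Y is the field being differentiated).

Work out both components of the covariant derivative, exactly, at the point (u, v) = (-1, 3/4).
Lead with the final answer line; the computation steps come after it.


Answer: (nabla_X Y)^u = -39/8, (nabla_X Y)^v = -77/32

E = 9, F = 0, G = 49/9 at the point
E_u = 0, E_v = 0, F_u = 0, F_v = 0, G_u = 0, G_v = 0
EG - F^2 = 49;  g^inv = (1/49) * [[49/9, 0], [0, 9]]
first-kind symbols [ij,l] = (1/2)(d_i g_jl + d_j g_il - d_l g_ij): [uu,u] = E_u/2 = 0, [uu,v] = F_u - E_v/2 = 0, [uv,u] = E_v/2 = 0, [uv,v] = G_u/2 = 0, [vv,u] = F_v - G_u/2 = 0, [vv,v] = G_v/2 = 0
Gamma^u_ij = (G*[ij,u] - F*[ij,v])/(EG - F^2), Gamma^v_ij = (E*[ij,v] - F*[ij,u])/(EG - F^2)
Gamma_uuu = 0, Gamma_uuv = 0, Gamma_uvv = 0, Gamma_vuu = 0, Gamma_vuv = 0, Gamma_vvv = 0
X = (-9/4, 1/4), Y = (-13/8, -103/64) at the point


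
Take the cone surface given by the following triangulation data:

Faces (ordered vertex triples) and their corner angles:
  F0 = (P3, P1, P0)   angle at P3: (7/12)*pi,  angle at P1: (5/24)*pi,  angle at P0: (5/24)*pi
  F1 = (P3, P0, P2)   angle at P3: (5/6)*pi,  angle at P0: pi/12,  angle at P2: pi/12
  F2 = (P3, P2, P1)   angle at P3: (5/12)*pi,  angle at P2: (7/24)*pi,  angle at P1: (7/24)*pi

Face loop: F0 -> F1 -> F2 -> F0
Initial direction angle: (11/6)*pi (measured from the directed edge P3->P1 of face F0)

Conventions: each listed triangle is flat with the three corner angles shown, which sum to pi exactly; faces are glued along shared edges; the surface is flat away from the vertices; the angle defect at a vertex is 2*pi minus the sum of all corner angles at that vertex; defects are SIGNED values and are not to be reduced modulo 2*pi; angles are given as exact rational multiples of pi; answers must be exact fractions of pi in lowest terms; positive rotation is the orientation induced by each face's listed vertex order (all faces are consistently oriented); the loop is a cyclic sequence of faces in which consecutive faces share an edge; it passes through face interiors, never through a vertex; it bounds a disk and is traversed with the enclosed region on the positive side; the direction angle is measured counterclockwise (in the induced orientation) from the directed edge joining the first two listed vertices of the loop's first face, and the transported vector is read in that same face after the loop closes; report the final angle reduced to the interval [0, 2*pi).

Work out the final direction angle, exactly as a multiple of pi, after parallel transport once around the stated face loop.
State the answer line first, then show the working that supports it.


Answer: final direction angle = 0

enclosed vertex P3: corner angles sum to (11/6)*pi, defect = 2*pi - (11/6)*pi = pi/6
holonomy = initial angle + sum of enclosed defects (mod 2*pi), positive in the induced orientation
final angle = (11/6)*pi + pi/6 = 0 (mod 2*pi)


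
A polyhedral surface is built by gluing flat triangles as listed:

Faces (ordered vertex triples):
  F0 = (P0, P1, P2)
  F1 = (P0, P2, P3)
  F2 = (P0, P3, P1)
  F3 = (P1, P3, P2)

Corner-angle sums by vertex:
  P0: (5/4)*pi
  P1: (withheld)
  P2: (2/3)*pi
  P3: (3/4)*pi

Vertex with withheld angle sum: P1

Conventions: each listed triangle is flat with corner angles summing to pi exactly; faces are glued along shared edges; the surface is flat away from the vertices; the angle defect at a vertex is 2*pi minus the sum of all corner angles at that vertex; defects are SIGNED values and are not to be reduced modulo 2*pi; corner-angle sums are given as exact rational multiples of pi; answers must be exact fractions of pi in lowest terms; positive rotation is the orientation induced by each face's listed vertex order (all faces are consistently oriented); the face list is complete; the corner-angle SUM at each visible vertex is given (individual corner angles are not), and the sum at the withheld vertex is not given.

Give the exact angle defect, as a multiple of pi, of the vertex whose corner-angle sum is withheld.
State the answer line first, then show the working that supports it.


Answer: defect(P1) = (2/3)*pi

V = 4, E = 6, F = 4; chi = V - E + F = 2
Gauss-Bonnet: total defect = 2*pi*chi = 4*pi; visible defects sum to (10/3)*pi


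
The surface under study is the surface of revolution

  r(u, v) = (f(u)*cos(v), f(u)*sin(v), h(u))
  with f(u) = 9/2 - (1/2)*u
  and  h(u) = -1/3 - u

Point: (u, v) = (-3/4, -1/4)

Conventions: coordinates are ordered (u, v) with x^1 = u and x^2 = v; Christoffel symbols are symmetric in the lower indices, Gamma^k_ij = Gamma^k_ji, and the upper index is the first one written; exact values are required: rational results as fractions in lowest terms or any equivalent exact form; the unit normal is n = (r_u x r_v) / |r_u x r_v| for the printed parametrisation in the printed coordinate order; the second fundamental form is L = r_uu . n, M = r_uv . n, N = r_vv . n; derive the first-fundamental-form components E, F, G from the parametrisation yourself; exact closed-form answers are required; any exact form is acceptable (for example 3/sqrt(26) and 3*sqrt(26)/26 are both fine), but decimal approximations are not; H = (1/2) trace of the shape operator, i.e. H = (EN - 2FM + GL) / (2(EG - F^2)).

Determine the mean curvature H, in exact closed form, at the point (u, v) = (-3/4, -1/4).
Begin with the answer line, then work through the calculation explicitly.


Answer: H = -8*sqrt(5)/195

f = 39/8, f' = -1/2, f'' = 0, h' = -1, h'' = 0
E = 5/4, F = 0, G = 1521/64; answer radicand W^2 = 5/4
unnormalised second-form numerators: l = 0, m = 0, n = -39/8; L = l/sqrt(5/4), and similarly M = m/sqrt(W^2), N = n/sqrt(W^2)
H = (E*n - 2*F*m + G*l) / (2*(EG - F^2)*sqrt(W^2)); E*n - 2*F*m + G*l = -195/32, EG - F^2 = 7605/256, so H = (-4/39)/sqrt(5/4)


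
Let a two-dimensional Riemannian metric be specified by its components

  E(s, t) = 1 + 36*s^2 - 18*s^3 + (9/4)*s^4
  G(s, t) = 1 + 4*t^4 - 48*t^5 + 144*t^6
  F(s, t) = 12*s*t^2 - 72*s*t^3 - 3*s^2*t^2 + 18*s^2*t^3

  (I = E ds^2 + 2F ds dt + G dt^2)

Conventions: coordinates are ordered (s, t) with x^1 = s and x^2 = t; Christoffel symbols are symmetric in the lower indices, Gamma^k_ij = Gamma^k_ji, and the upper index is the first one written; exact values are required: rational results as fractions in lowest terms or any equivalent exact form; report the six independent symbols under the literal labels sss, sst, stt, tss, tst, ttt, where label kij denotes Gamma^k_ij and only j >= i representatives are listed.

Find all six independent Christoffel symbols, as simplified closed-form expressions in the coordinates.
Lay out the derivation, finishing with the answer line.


E = 1 + 36*s^2 - 18*s^3 + (9/4)*s^4; F = 12*s*t^2 - 72*s*t^3 - 3*s^2*t^2 + 18*s^2*t^3; G = 1 + 4*t^4 - 48*t^5 + 144*t^6
Gamma^k_ij = (1/2) g^{kl} (d_i g_jl + d_j g_il - d_l g_ij), with g^inv = (1/(EG-F^2)) [[G, -F], [-F, E]]
first partials: E_s = 72*s - 54*s^2 + 9*s^3, E_t = 0, F_s = 12*t^2 - 72*t^3 - 6*s*t^2 + 36*s*t^3, F_t = 24*s*t - 216*s*t^2 - 6*s^2*t + 54*s^2*t^2, G_s = 0, G_t = 16*t^3 - 240*t^4 + 864*t^5
D = EG - F^2 = 1 + 36*s^2 - 18*s^3 + 4*t^4 + (9/4)*s^4 - 48*t^5 + 144*t^6
expanded: Gamma^s_ss = (G E_s - 2F F_s + F E_t)/(2D), Gamma^s_st = (G E_t - F G_s)/(2D), Gamma^s_tt = (2G F_t - G G_s - F G_t)/(2D), Gamma^t_ss = (2E F_s - E E_t - F E_s)/(2D), Gamma^t_st = (E G_s - F E_t)/(2D), Gamma^t_tt = (E G_t - 2F F_t + F G_s)/(2D); substitute and cancel common factors

Answer: Gamma_sss = (18*s^3 - 108*s^2 + 144*s)/(9*s^4 - 72*s^3 + 144*s^2 + 576*t^6 - 192*t^5 + 16*t^4 + 4), Gamma_sst = 0, Gamma_stt = (216*s^2*t^2 - 24*s^2*t - 864*s*t^2 + 96*s*t)/(9*s^4 - 72*s^3 + 144*s^2 + 576*t^6 - 192*t^5 + 16*t^4 + 4), Gamma_tss = (144*s*t^3 - 24*s*t^2 - 288*t^3 + 48*t^2)/(9*s^4 - 72*s^3 + 144*s^2 + 576*t^6 - 192*t^5 + 16*t^4 + 4), Gamma_tst = 0, Gamma_ttt = (1728*t^5 - 480*t^4 + 32*t^3)/(9*s^4 - 72*s^3 + 144*s^2 + 576*t^6 - 192*t^5 + 16*t^4 + 4)


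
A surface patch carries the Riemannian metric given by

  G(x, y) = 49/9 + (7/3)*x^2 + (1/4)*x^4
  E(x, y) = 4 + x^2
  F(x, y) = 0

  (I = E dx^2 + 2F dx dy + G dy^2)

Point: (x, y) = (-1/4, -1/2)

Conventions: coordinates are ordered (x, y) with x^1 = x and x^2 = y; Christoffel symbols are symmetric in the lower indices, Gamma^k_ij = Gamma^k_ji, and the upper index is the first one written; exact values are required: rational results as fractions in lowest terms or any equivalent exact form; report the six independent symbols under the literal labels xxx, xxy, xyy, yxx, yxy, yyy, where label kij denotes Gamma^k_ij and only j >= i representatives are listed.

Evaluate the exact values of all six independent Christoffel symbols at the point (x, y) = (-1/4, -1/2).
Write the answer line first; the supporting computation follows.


Answer: Gamma_xxx = -4/65, Gamma_xxy = 0, Gamma_xyy = 227/1560, Gamma_yxx = 0, Gamma_yxy = -24/227, Gamma_yyy = 0

E = 65/16, F = 0, G = 51529/9216 at the point
E_x = -1/2, E_y = 0, F_x = 0, F_y = 0, G_x = -227/192, G_y = 0
EG - F^2 = 3349385/147456;  g^inv = (147456/3349385) * [[51529/9216, 0], [0, 65/16]]
first-kind symbols [ij,l] = (1/2)(d_i g_jl + d_j g_il - d_l g_ij): [xx,x] = E_x/2 = -1/4, [xx,y] = F_x - E_y/2 = 0, [xy,x] = E_y/2 = 0, [xy,y] = G_x/2 = -227/384, [yy,x] = F_y - G_x/2 = 227/384, [yy,y] = G_y/2 = 0
Gamma^x_ij = (G*[ij,x] - F*[ij,y])/(EG - F^2), Gamma^y_ij = (E*[ij,y] - F*[ij,x])/(EG - F^2)


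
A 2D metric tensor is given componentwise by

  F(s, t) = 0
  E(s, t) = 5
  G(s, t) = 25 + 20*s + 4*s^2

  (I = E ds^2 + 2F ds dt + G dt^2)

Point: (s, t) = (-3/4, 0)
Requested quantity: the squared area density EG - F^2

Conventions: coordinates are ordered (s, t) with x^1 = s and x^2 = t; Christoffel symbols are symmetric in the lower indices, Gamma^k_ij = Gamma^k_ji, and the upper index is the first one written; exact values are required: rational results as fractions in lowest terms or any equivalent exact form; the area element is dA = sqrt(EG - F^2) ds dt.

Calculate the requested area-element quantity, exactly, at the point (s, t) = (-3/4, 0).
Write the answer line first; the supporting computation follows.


Answer: EG - F^2 = 245/4

E = 5, F = 0, G = 49/4; EG - F^2 = 245/4


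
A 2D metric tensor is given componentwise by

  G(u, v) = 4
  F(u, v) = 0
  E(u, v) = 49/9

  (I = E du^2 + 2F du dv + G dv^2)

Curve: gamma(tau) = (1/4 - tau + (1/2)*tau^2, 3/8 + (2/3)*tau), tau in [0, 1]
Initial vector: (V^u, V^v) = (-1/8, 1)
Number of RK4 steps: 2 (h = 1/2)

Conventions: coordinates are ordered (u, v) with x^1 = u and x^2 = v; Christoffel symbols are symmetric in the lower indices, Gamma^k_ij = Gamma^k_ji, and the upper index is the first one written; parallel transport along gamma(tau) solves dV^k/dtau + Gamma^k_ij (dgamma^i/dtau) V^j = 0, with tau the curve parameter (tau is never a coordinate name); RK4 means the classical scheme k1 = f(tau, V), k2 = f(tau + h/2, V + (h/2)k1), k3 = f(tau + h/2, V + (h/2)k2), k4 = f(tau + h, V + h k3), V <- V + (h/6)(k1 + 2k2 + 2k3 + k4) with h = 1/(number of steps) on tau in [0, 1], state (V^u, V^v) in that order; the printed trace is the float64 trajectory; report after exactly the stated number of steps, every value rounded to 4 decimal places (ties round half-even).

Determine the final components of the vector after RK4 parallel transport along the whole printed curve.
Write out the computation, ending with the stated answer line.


gamma'(tau) = (-1 + tau, 2/3); f(tau, V)^k = -Gamma^k_ij(gamma(tau)) gamma'^i(tau) V^j; h = 1/2; intermediate values shown to 6 dp
curve data and Christoffel symbols at the stage parameters:
  tau = 0.000000: gamma = (0.250000, 0.375000), gamma' = (-1.000000, 0.666667); Gamma_uuu = 0.000000, Gamma_uuv = 0.000000, Gamma_uvv = 0.000000, Gamma_vuu = 0.000000, Gamma_vuv = 0.000000, Gamma_vvv = 0.000000
  tau = 0.250000: gamma = (0.031250, 0.541667), gamma' = (-0.750000, 0.666667); Gamma_uuu = 0.000000, Gamma_uuv = 0.000000, Gamma_uvv = 0.000000, Gamma_vuu = 0.000000, Gamma_vuv = 0.000000, Gamma_vvv = 0.000000
  tau = 0.500000: gamma = (-0.125000, 0.708333), gamma' = (-0.500000, 0.666667); Gamma_uuu = 0.000000, Gamma_uuv = 0.000000, Gamma_uvv = 0.000000, Gamma_vuu = 0.000000, Gamma_vuv = 0.000000, Gamma_vvv = 0.000000
  tau = 0.750000: gamma = (-0.218750, 0.875000), gamma' = (-0.250000, 0.666667); Gamma_uuu = 0.000000, Gamma_uuv = 0.000000, Gamma_uvv = 0.000000, Gamma_vuu = 0.000000, Gamma_vuv = 0.000000, Gamma_vvv = 0.000000
  tau = 1.000000: gamma = (-0.250000, 1.041667), gamma' = (0.000000, 0.666667); Gamma_uuu = 0.000000, Gamma_uuv = 0.000000, Gamma_uvv = 0.000000, Gamma_vuu = 0.000000, Gamma_vuv = 0.000000, Gamma_vvv = 0.000000
step 0: V^u = -0.1250, V^v = 1.0000
step 1: k1 = (0.000000, 0.000000), k2 = (0.000000, 0.000000), k3 = (0.000000, 0.000000), k4 = (0.000000, 0.000000); V <- V + (h/6)(k1 + 2k2 + 2k3 + k4): V^u = -0.1250, V^v = 1.0000
step 2: k1 = (0.000000, 0.000000), k2 = (0.000000, 0.000000), k3 = (0.000000, 0.000000), k4 = (0.000000, 0.000000); V <- V + (h/6)(k1 + 2k2 + 2k3 + k4): V^u = -0.1250, V^v = 1.0000

Answer: V^u = -0.1250, V^v = 1.0000


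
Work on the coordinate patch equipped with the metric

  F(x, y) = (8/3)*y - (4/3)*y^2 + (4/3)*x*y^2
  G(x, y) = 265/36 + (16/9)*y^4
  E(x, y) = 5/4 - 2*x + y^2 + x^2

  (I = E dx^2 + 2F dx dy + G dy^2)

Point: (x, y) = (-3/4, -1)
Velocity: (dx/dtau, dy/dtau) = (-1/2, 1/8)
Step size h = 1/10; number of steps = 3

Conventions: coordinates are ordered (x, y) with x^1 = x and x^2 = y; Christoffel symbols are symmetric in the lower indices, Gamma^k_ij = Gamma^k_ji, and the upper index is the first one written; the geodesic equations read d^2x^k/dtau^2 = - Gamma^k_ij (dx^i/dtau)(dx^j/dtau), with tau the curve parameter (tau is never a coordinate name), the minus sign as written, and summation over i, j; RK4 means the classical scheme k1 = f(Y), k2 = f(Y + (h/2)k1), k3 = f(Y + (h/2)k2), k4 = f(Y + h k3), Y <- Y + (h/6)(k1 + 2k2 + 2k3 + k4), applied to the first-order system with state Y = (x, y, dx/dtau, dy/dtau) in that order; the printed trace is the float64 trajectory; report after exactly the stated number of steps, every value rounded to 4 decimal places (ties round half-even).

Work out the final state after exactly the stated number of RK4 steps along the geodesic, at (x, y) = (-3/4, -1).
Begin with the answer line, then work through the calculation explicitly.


Answer: x = -0.9015, y = -0.9660, dx/dtau = -0.5067, dy/dtau = 0.1035

f(Y) = (dx/dtau, dy/dtau, -Gamma^x_ij Y'^i Y'^j, -Gamma^y_ij Y'^i Y'^j) with the Gammas evaluated at the stage position; h = 0.100000; intermediate values shown to 6 dp
step 0: x = -0.7500, y = -1.0000, dx/dtau = -0.5000, dy/dtau = 0.1250
step 1:
  k1: at (x, y) = (-0.750000, -1.000000), (dx/dtau, dy/dtau) = (-0.500000, 0.125000); Gamma_xxx = -0.300205, Gamma_xxy = -0.634140, Gamma_xyy = 3.416777, Gamma_yxx = 0.091073, Gamma_yxy = -0.346946, Gamma_yyy = 1.480304; k1 = (-0.500000, 0.125000, -0.057604, -0.089266)
  k2: at (x, y) = (-0.775000, -0.993750), (dx/dtau, dy/dtau) = (-0.502880, 0.120537); Gamma_xxx = -0.307270, Gamma_xxy = -0.601019, Gamma_xyy = 3.300422, Gamma_yxx = 0.085550, Gamma_yxy = -0.329570, Gamma_yyy = 1.426133; k2 = (-0.502880, 0.120537, -0.043109, -0.082309)
  k3: at (x, y) = (-0.775144, -0.993973), (dx/dtau, dy/dtau) = (-0.502155, 0.120885); Gamma_xxx = -0.307045, Gamma_xxy = -0.601369, Gamma_xyy = 3.301460, Gamma_yxx = 0.085686, Gamma_yxy = -0.329826, Gamma_yyy = 1.426865; k3 = (-0.502155, 0.120885, -0.043829, -0.082500)
  k4: at (x, y) = (-0.800216, -0.987912), (dx/dtau, dy/dtau) = (-0.504383, 0.116750); Gamma_xxx = -0.313055, Gamma_xxy = -0.570723, Gamma_xyy = 3.191731, Gamma_yxx = 0.080747, Gamma_yxy = -0.313714, Gamma_yyy = 1.375806; k4 = (-0.504383, 0.116750, -0.031079, -0.076242)
  Y <- Y + (h/6)(k1 + 2k2 + 2k3 + k4): x = -0.8002, y = -0.9879, dx/dtau = -0.5044, dy/dtau = 0.1167
step 2:
  k1: at (x, y) = (-0.800241, -0.987923), (dx/dtau, dy/dtau) = (-0.504376, 0.116748); Gamma_xxx = -0.313044, Gamma_xxy = -0.570728, Gamma_xyy = 3.191735, Gamma_yxx = 0.080753, Gamma_yxy = -0.313721, Gamma_yyy = 1.375825; k1 = (-0.504376, 0.116748, -0.031081, -0.076243)
  k2: at (x, y) = (-0.825460, -0.982086), (dx/dtau, dy/dtau) = (-0.505930, 0.112936); Gamma_xxx = -0.318074, Gamma_xxy = -0.542371, Gamma_xyy = 3.088231, Gamma_yxx = 0.076361, Gamma_yxy = -0.298799, Gamma_yyy = 1.327757; k2 = (-0.505930, 0.112936, -0.019952, -0.070626)
  k3: at (x, y) = (-0.825537, -0.982277), (dx/dtau, dy/dtau) = (-0.505374, 0.113217); Gamma_xxx = -0.317904, Gamma_xxy = -0.542664, Gamma_xyy = 3.089160, Gamma_yxx = 0.076467, Gamma_yxy = -0.299010, Gamma_yyy = 1.328383; k3 = (-0.505374, 0.113217, -0.020502, -0.070774)
  k4: at (x, y) = (-0.850778, -0.976602), (dx/dtau, dy/dtau) = (-0.506426, 0.109671); Gamma_xxx = -0.322130, Gamma_xxy = -0.516344, Gamma_xyy = 2.991375, Gamma_yxx = 0.072531, Gamma_yxy = -0.285129, Gamma_yyy = 1.282990; k4 = (-0.506426, 0.109671, -0.010719, -0.065705)
  Y <- Y + (h/6)(k1 + 2k2 + 2k3 + k4): x = -0.8508, y = -0.9766, dx/dtau = -0.5064, dy/dtau = 0.1097
step 3:
  k1: at (x, y) = (-0.850798, -0.976611), (dx/dtau, dy/dtau) = (-0.506421, 0.109669); Gamma_xxx = -0.322122, Gamma_xxy = -0.516349, Gamma_xyy = 2.991380, Gamma_yxx = 0.072535, Gamma_yxy = -0.285135, Gamma_yyy = 1.283006; k1 = (-0.506421, 0.109669, -0.010721, -0.065706)
  k2: at (x, y) = (-0.876119, -0.971128), (dx/dtau, dy/dtau) = (-0.506957, 0.106383); Gamma_xxx = -0.325600, Gamma_xxy = -0.491918, Gamma_xyy = 2.898978, Gamma_yxx = 0.069026, Gamma_yxy = -0.272235, Gamma_yyy = 1.240183; k2 = (-0.506957, 0.106383, -0.002188, -0.061140)
  k3: at (x, y) = (-0.876146, -0.971292), (dx/dtau, dy/dtau) = (-0.506531, 0.106612); Gamma_xxx = -0.325471, Gamma_xxy = -0.492165, Gamma_xyy = 2.899808, Gamma_yxx = 0.069109, Gamma_yxy = -0.272409, Gamma_yyy = 1.240721; k3 = (-0.506531, 0.106612, -0.002608, -0.061255)
  k4: at (x, y) = (-0.901451, -0.965950), (dx/dtau, dy/dtau) = (-0.506682, 0.103543); Gamma_xxx = -0.328333, Gamma_xxy = -0.469423, Gamma_xyy = 2.812347, Gamma_yxx = 0.065956, Gamma_yxy = -0.260372, Gamma_yyy = 1.200202; k4 = (-0.506682, 0.103543, 0.004885, -0.057120)
  Y <- Y + (h/6)(k1 + 2k2 + 2k3 + k4): x = -0.9015, y = -0.9660, dx/dtau = -0.5067, dy/dtau = 0.1035


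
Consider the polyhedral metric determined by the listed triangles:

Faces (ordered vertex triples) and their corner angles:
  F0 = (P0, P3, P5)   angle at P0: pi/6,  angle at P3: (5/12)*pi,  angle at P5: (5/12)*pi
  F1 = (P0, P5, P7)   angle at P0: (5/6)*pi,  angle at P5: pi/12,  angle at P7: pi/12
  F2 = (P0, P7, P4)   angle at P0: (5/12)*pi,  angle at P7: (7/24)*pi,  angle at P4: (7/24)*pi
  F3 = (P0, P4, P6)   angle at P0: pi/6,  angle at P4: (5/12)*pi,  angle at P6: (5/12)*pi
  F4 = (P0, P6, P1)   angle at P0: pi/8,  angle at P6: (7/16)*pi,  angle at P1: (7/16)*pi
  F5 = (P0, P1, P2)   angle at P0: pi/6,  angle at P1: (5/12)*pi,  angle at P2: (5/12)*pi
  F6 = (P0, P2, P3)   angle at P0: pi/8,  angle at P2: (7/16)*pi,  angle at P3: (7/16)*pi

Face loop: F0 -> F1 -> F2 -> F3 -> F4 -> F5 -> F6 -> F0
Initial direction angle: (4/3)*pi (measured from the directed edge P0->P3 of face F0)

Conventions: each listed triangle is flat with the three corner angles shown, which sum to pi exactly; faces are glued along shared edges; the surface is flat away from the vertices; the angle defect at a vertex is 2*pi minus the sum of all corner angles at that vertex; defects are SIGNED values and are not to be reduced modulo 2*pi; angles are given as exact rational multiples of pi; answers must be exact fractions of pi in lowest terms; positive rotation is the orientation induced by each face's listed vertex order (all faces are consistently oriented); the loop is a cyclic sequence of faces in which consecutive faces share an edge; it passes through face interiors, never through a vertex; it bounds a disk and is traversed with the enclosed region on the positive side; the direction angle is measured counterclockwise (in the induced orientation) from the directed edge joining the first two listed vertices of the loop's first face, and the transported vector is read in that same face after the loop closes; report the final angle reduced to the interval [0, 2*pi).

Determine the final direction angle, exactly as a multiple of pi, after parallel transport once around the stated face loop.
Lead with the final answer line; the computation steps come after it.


Answer: final direction angle = (4/3)*pi

enclosed vertex P0: corner angles sum to 2*pi, defect = 2*pi - 2*pi = 0
summing the enclosed defects onto the initial angle, mod 2*pi in the induced orientation:
final angle = (4/3)*pi + 0 = (4/3)*pi (mod 2*pi)


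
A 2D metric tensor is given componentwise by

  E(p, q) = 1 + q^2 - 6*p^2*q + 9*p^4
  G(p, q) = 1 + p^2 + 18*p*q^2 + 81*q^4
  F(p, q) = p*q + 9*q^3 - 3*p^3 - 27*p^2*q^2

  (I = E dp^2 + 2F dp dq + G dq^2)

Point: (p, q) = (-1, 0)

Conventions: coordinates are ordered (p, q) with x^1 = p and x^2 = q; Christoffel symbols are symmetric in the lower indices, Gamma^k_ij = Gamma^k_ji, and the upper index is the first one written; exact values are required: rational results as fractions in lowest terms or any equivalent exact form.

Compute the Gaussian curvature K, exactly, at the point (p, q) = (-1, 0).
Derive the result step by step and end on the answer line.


E = 10, F = 3, G = 2, EG - F^2 = 11 at the point
E_p = -36, E_q = -6, F_p = -9, F_q = -1, G_p = -2, G_q = 0
E_qq = 2, F_pq = 1, G_pp = 2
Apply the Brioschi formula K = (det M1 - det M2)/(EG - F^2)^2 over the derivative matrices of E, F, G.
M1 = [[-E_qq/2 + F_pq - G_pp/2, E_p/2, F_p - E_q/2], [F_q - G_p/2, E, F], [G_q/2, F, G]] = [[-1, -18, -6], [0, 10, 3], [0, 3, 2]]; det M1 = -11
M2 = [[0, E_q/2, G_p/2], [E_q/2, E, F], [G_p/2, F, G]] = [[0, -3, -1], [-3, 10, 3], [-1, 3, 2]]; det M2 = -10
det M1 - det M2 = -1; K = -1 / (11)^2 = -1/121

Answer: K = -1/121


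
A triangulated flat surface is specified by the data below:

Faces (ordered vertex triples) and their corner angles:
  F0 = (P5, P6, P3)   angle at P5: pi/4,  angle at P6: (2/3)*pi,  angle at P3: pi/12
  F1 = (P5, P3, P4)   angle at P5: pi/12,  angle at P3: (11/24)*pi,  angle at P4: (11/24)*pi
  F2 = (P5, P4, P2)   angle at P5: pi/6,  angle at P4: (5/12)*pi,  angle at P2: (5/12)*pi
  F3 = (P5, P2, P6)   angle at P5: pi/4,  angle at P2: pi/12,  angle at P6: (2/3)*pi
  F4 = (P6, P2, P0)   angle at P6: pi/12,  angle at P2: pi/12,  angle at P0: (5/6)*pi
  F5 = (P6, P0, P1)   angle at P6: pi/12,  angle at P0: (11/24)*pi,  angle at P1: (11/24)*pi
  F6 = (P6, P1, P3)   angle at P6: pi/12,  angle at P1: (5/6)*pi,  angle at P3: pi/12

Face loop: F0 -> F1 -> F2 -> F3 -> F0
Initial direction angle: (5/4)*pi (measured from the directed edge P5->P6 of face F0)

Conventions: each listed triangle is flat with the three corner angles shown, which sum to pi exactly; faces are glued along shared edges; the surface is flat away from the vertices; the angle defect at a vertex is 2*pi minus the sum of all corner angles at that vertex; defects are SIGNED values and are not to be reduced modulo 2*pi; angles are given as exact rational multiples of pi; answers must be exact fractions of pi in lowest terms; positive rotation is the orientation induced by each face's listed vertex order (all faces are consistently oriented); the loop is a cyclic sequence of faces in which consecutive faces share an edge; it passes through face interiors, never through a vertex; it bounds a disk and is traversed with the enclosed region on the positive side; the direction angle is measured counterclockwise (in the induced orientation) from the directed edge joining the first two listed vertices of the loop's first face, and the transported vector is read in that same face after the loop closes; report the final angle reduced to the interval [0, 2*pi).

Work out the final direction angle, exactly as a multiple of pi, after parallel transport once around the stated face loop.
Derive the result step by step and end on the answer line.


enclosed vertex P5: corner angles sum to (3/4)*pi, defect = 2*pi - (3/4)*pi = (5/4)*pi
holonomy = initial angle + sum of enclosed defects (mod 2*pi), positive in the induced orientation
final angle = (5/4)*pi + (5/4)*pi = pi/2 (mod 2*pi)

Answer: final direction angle = pi/2


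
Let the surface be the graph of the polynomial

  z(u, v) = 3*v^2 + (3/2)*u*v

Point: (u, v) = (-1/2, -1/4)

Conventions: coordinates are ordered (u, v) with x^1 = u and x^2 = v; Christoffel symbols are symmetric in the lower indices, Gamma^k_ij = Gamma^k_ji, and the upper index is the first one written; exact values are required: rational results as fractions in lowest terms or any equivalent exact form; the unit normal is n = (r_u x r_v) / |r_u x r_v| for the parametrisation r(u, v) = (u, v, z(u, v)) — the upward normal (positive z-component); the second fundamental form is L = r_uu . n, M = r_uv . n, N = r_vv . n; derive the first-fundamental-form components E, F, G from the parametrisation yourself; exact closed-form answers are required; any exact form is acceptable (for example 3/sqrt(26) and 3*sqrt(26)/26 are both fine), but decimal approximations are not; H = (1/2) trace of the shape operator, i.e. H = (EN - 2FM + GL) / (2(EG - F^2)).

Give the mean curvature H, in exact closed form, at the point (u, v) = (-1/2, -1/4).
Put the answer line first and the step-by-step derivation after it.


Answer: H = 1104*sqrt(397)/157609

z_u = -3/8, z_v = -9/4, z_uu = 0, z_uv = 3/2, z_vv = 6
E = 73/64, F = 27/32, G = 97/16; answer radicand W^2 = 397/64
unnormalised second-form numerators: l = 0, m = 3/2, n = 6; L = l/sqrt(397/64), and similarly M = m/sqrt(W^2), N = n/sqrt(W^2)
H = (E*n - 2*F*m + G*l) / (2*(EG - F^2)*sqrt(W^2)); E*n - 2*F*m + G*l = 69/16, EG - F^2 = 397/64, so H = (138/397)/sqrt(397/64)


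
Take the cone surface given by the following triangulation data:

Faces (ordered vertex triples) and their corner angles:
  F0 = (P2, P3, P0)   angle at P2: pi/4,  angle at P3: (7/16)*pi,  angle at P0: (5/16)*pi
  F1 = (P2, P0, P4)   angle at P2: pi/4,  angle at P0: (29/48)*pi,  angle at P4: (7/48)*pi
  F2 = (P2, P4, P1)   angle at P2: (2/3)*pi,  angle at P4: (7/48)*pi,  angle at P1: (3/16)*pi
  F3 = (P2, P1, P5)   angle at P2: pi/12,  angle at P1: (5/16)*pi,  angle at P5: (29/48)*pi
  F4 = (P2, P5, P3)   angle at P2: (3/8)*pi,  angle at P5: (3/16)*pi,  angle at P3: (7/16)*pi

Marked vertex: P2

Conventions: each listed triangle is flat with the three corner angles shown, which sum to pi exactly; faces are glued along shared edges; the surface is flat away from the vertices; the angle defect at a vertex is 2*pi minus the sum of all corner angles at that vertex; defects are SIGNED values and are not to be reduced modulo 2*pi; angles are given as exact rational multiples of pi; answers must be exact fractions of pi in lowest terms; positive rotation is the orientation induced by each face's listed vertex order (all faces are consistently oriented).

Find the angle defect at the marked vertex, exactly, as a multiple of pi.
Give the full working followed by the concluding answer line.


Sum of corner angles at P2: (13/8)*pi
defect = 2*pi - (13/8)*pi

Answer: defect(P2) = (3/8)*pi


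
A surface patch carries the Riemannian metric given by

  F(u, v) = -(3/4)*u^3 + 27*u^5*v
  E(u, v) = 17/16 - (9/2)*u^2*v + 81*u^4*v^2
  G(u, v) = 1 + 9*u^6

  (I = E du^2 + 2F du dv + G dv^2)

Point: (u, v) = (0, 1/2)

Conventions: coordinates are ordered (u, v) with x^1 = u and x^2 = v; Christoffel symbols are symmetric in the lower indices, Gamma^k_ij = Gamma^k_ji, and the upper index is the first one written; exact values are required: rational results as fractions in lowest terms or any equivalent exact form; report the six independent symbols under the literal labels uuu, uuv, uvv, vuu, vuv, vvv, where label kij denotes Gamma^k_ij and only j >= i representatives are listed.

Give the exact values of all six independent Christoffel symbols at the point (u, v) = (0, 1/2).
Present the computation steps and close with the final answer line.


E = 17/16, F = 0, G = 1 at the point
E_u = 0, E_v = 0, F_u = 0, F_v = 0, G_u = 0, G_v = 0
EG - F^2 = 17/16;  g^inv = (16/17) * [[1, 0], [0, 17/16]]
first-kind symbols [ij,l] = (1/2)(d_i g_jl + d_j g_il - d_l g_ij): [uu,u] = E_u/2 = 0, [uu,v] = F_u - E_v/2 = 0, [uv,u] = E_v/2 = 0, [uv,v] = G_u/2 = 0, [vv,u] = F_v - G_u/2 = 0, [vv,v] = G_v/2 = 0
Gamma^u_ij = (G*[ij,u] - F*[ij,v])/(EG - F^2), Gamma^v_ij = (E*[ij,v] - F*[ij,u])/(EG - F^2)

Answer: Gamma_uuu = 0, Gamma_uuv = 0, Gamma_uvv = 0, Gamma_vuu = 0, Gamma_vuv = 0, Gamma_vvv = 0


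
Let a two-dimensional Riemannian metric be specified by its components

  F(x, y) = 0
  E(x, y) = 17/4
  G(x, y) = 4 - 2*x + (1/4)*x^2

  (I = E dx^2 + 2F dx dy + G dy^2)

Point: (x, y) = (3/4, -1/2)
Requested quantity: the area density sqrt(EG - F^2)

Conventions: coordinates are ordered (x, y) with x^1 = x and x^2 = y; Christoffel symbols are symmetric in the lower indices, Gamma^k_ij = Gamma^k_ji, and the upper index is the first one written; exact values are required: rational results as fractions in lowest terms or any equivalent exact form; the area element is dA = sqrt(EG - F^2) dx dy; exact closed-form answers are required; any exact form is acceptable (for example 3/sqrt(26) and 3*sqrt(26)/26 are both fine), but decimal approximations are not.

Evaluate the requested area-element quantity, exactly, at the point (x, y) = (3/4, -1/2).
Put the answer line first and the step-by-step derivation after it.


Answer: sqrt(EG - F^2) = 13*sqrt(17)/16

E = 17/4, F = 0, G = 169/64; EG - F^2 = 2873/256


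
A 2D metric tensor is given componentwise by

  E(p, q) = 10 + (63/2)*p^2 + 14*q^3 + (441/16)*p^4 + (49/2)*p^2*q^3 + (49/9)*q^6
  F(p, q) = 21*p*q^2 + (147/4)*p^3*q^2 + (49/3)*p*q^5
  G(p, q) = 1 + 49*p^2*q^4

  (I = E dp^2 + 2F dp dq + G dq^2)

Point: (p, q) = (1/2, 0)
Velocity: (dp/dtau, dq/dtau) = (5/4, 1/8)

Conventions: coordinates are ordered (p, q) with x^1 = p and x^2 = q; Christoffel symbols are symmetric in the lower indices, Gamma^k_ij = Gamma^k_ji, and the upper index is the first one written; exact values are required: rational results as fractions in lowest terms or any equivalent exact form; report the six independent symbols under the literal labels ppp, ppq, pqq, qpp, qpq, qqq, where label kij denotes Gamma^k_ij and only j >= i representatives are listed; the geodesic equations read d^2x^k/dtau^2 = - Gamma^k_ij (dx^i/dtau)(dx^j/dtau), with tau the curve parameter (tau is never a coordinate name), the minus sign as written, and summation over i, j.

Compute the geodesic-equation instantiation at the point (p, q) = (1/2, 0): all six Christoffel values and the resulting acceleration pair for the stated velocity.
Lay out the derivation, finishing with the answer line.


E = 5017/256, F = 0, G = 1 at the point
E_p = 1449/32, E_q = 0, F_p = 0, F_q = 0, G_p = 0, G_q = 0
EG - F^2 = 5017/256;  g^inv = (256/5017) * [[1, 0], [0, 5017/256]]
first-kind symbols [ij,l] = (1/2)(d_i g_jl + d_j g_il - d_l g_ij): [pp,p] = E_p/2 = 1449/64, [pp,q] = F_p - E_q/2 = 0, [pq,p] = E_q/2 = 0, [pq,q] = G_p/2 = 0, [qq,p] = F_q - G_p/2 = 0, [qq,q] = G_q/2 = 0
Gamma^p_ij = (G*[ij,p] - F*[ij,q])/(EG - F^2), Gamma^q_ij = (E*[ij,q] - F*[ij,p])/(EG - F^2)
Gamma_ppp = 5796/5017, Gamma_ppq = 0, Gamma_pqq = 0, Gamma_qpp = 0, Gamma_qpq = 0, Gamma_qqq = 0
d^2p/dtau^2 = -(Gamma_ppp*(5/4)^2 + 2*Gamma_ppq*(5/4)*(1/8) + Gamma_pqq*(1/8)^2) = -36225/20068
d^2q/dtau^2 = -(Gamma_qpp*(5/4)^2 + 2*Gamma_qpq*(5/4)*(1/8) + Gamma_qqq*(1/8)^2) = 0

Answer: Gamma_ppp = 5796/5017, Gamma_ppq = 0, Gamma_pqq = 0, Gamma_qpp = 0, Gamma_qpq = 0, Gamma_qqq = 0; accelerations (d^2p/dtau^2, d^2q/dtau^2) = (-36225/20068, 0)
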